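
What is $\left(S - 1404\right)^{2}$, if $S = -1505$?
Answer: $8462281$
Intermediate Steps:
$\left(S - 1404\right)^{2} = \left(-1505 - 1404\right)^{2} = \left(-2909\right)^{2} = 8462281$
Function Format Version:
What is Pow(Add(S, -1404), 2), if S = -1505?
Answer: 8462281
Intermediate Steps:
Pow(Add(S, -1404), 2) = Pow(Add(-1505, -1404), 2) = Pow(-2909, 2) = 8462281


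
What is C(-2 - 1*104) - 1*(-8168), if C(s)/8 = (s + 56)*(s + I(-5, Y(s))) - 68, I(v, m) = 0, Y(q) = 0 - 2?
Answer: 50024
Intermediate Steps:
Y(q) = -2
C(s) = -544 + 8*s*(56 + s) (C(s) = 8*((s + 56)*(s + 0) - 68) = 8*((56 + s)*s - 68) = 8*(s*(56 + s) - 68) = 8*(-68 + s*(56 + s)) = -544 + 8*s*(56 + s))
C(-2 - 1*104) - 1*(-8168) = (-544 + 8*(-2 - 1*104)² + 448*(-2 - 1*104)) - 1*(-8168) = (-544 + 8*(-2 - 104)² + 448*(-2 - 104)) + 8168 = (-544 + 8*(-106)² + 448*(-106)) + 8168 = (-544 + 8*11236 - 47488) + 8168 = (-544 + 89888 - 47488) + 8168 = 41856 + 8168 = 50024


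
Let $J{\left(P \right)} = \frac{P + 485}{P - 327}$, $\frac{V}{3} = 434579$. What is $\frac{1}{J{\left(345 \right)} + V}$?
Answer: $\frac{9}{11734048} \approx 7.67 \cdot 10^{-7}$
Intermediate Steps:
$V = 1303737$ ($V = 3 \cdot 434579 = 1303737$)
$J{\left(P \right)} = \frac{485 + P}{-327 + P}$
$\frac{1}{J{\left(345 \right)} + V} = \frac{1}{\frac{485 + 345}{-327 + 345} + 1303737} = \frac{1}{\frac{1}{18} \cdot 830 + 1303737} = \frac{1}{\frac{415}{9} + 1303737} = \frac{1}{\frac{11734048}{9}} = \frac{9}{11734048}$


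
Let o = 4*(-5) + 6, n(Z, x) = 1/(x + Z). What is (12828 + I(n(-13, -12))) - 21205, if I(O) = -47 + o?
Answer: -8438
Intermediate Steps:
n(Z, x) = 1/(Z + x)
o = -14 (o = -20 + 6 = -14)
I(O) = -61 (I(O) = -47 - 14 = -61)
(12828 + I(n(-13, -12))) - 21205 = (12828 - 61) - 21205 = 12767 - 21205 = -8438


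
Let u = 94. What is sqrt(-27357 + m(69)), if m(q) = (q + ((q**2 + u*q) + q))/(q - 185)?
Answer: I*sqrt(92359113)/58 ≈ 165.7*I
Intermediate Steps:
m(q) = (q**2 + 96*q)/(-185 + q) (m(q) = (q + ((q**2 + 94*q) + q))/(q - 185) = (q + (q**2 + 95*q))/(-185 + q) = (q**2 + 96*q)/(-185 + q))
sqrt(-27357 + m(69)) = sqrt(-27357 + 69*(96 + 69)/(-185 + 69)) = sqrt(-27357 + 69*165/(-116)) = sqrt(-27357 + 69*(-1/116)*165) = sqrt(-27357 - 11385/116) = sqrt(-3184797/116) = I*sqrt(92359113)/58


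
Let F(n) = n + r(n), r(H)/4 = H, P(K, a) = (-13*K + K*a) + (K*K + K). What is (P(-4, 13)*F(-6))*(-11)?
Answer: 3960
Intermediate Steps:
P(K, a) = K**2 - 12*K + K*a (P(K, a) = (-13*K + K*a) + (K**2 + K) = (-13*K + K*a) + (K + K**2) = K**2 - 12*K + K*a)
r(H) = 4*H
F(n) = 5*n (F(n) = n + 4*n = 5*n)
(P(-4, 13)*F(-6))*(-11) = ((-4*(-12 - 4 + 13))*(5*(-6)))*(-11) = (-4*(-3)*(-30))*(-11) = (12*(-30))*(-11) = -360*(-11) = 3960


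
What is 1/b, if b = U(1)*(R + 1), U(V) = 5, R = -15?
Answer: -1/70 ≈ -0.014286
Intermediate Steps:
b = -70 (b = 5*(-15 + 1) = 5*(-14) = -70)
1/b = 1/(-70) = -1/70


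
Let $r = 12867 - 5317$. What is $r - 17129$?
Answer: $-9579$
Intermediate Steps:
$r = 7550$
$r - 17129 = 7550 - 17129 = -9579$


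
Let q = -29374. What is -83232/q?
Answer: 41616/14687 ≈ 2.8335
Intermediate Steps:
-83232/q = -83232/(-29374) = -83232*(-1/29374) = 41616/14687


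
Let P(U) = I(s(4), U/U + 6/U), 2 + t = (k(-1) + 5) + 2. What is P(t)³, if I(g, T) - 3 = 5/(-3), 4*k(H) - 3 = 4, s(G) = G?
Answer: 64/27 ≈ 2.3704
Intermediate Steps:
k(H) = 7/4 (k(H) = ¾ + (¼)*4 = ¾ + 1 = 7/4)
I(g, T) = 4/3 (I(g, T) = 3 + 5/(-3) = 3 + 5*(-⅓) = 3 - 5/3 = 4/3)
t = 27/4 (t = -2 + ((7/4 + 5) + 2) = -2 + (27/4 + 2) = -2 + 35/4 = 27/4 ≈ 6.7500)
P(U) = 4/3
P(t)³ = (4/3)³ = 64/27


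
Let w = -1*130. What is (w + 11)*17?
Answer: -2023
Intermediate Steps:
w = -130
(w + 11)*17 = (-130 + 11)*17 = -119*17 = -2023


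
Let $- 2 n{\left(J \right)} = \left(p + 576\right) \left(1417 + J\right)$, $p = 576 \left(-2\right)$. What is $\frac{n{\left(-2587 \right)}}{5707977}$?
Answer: $- \frac{112320}{1902659} \approx -0.059033$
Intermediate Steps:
$p = -1152$
$n{\left(J \right)} = 408096 + 288 J$ ($n{\left(J \right)} = - \frac{\left(-1152 + 576\right) \left(1417 + J\right)}{2} = - \frac{\left(-576\right) \left(1417 + J\right)}{2} = - \frac{-816192 - 576 J}{2} = 408096 + 288 J$)
$\frac{n{\left(-2587 \right)}}{5707977} = \frac{408096 + 288 \left(-2587\right)}{5707977} = \left(408096 - 745056\right) \frac{1}{5707977} = \left(-336960\right) \frac{1}{5707977} = - \frac{112320}{1902659}$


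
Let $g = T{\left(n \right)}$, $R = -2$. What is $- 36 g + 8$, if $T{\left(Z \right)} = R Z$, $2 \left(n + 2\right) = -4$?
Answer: $-280$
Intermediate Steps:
$n = -4$ ($n = -2 + \frac{1}{2} \left(-4\right) = -2 - 2 = -4$)
$T{\left(Z \right)} = - 2 Z$
$g = 8$ ($g = \left(-2\right) \left(-4\right) = 8$)
$- 36 g + 8 = \left(-36\right) 8 + 8 = -288 + 8 = -280$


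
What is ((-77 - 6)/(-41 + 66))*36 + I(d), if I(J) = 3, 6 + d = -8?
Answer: -2913/25 ≈ -116.52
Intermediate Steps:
d = -14 (d = -6 - 8 = -14)
((-77 - 6)/(-41 + 66))*36 + I(d) = ((-77 - 6)/(-41 + 66))*36 + 3 = -83/25*36 + 3 = -2988/25 + 3 = -2913/25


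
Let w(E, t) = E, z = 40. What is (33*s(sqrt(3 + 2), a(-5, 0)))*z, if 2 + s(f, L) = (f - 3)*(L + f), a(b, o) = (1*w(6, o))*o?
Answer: 3960 - 3960*sqrt(5) ≈ -4894.8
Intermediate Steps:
a(b, o) = 6*o (a(b, o) = (1*6)*o = 6*o)
s(f, L) = -2 + (-3 + f)*(L + f) (s(f, L) = -2 + (f - 3)*(L + f) = -2 + (-3 + f)*(L + f))
(33*s(sqrt(3 + 2), a(-5, 0)))*z = (33*(-2 + (sqrt(3 + 2))**2 - 18*0 - 3*sqrt(3 + 2) + (6*0)*sqrt(3 + 2)))*40 = (33*(-2 + (sqrt(5))**2 - 3*0 - 3*sqrt(5) + 0*sqrt(5)))*40 = (33*(-2 + 5 + 0 - 3*sqrt(5) + 0))*40 = (33*(3 - 3*sqrt(5)))*40 = (99 - 99*sqrt(5))*40 = 3960 - 3960*sqrt(5)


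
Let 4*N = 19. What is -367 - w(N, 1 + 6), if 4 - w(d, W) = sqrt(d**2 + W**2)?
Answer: -371 + sqrt(1145)/4 ≈ -362.54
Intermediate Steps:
N = 19/4 (N = (1/4)*19 = 19/4 ≈ 4.7500)
w(d, W) = 4 - sqrt(W**2 + d**2) (w(d, W) = 4 - sqrt(d**2 + W**2) = 4 - sqrt(W**2 + d**2))
-367 - w(N, 1 + 6) = -367 - (4 - sqrt((1 + 6)**2 + (19/4)**2)) = -367 - (4 - sqrt(7**2 + 361/16)) = -367 - (4 - sqrt(49 + 361/16)) = -367 - (4 - sqrt(1145/16)) = -367 - (4 - sqrt(1145)/4) = -367 + (-4 + sqrt(1145)/4) = -371 + sqrt(1145)/4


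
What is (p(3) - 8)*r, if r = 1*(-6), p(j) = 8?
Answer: 0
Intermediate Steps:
r = -6
(p(3) - 8)*r = (8 - 8)*(-6) = 0*(-6) = 0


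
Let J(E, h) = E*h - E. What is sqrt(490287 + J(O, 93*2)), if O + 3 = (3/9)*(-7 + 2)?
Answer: sqrt(4404813)/3 ≈ 699.59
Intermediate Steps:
O = -14/3 (O = -3 + (3/9)*(-7 + 2) = -3 + (3*(1/9))*(-5) = -3 + (1/3)*(-5) = -3 - 5/3 = -14/3 ≈ -4.6667)
J(E, h) = -E + E*h
sqrt(490287 + J(O, 93*2)) = sqrt(490287 - 14*(-1 + 93*2)/3) = sqrt(490287 - 14*(-1 + 186)/3) = sqrt(490287 - 14/3*185) = sqrt(490287 - 2590/3) = sqrt(1468271/3) = sqrt(4404813)/3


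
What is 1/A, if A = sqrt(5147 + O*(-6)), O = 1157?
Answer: -I*sqrt(1795)/1795 ≈ -0.023603*I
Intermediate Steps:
A = I*sqrt(1795) (A = sqrt(5147 + 1157*(-6)) = sqrt(5147 - 6942) = sqrt(-1795) = I*sqrt(1795) ≈ 42.367*I)
1/A = 1/(I*sqrt(1795)) = -I*sqrt(1795)/1795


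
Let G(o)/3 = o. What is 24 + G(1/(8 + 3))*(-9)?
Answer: 237/11 ≈ 21.545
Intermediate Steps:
G(o) = 3*o
24 + G(1/(8 + 3))*(-9) = 24 + (3/(8 + 3))*(-9) = 24 + (3/11)*(-9) = 24 - 27/11 = 237/11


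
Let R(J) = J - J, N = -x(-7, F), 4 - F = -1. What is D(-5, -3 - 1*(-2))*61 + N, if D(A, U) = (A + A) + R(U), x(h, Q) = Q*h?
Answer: -575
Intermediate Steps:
F = 5 (F = 4 - 1*(-1) = 4 + 1 = 5)
N = 35 (N = -5*(-7) = -1*(-35) = 35)
R(J) = 0
D(A, U) = 2*A (D(A, U) = (A + A) + 0 = 2*A + 0 = 2*A)
D(-5, -3 - 1*(-2))*61 + N = (2*(-5))*61 + 35 = -10*61 + 35 = -610 + 35 = -575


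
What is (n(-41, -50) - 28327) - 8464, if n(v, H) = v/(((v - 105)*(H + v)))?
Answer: -488805267/13286 ≈ -36791.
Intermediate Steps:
n(v, H) = v/((-105 + v)*(H + v)) (n(v, H) = v/(((-105 + v)*(H + v))) = v*(1/((-105 + v)*(H + v))) = v/((-105 + v)*(H + v)))
(n(-41, -50) - 28327) - 8464 = (-41/((-41)² - 105*(-50) - 105*(-41) - 50*(-41)) - 28327) - 8464 = (-41/(1681 + 5250 + 4305 + 2050) - 28327) - 8464 = (-41/13286 - 28327) - 8464 = -376352563/13286 - 8464 = -488805267/13286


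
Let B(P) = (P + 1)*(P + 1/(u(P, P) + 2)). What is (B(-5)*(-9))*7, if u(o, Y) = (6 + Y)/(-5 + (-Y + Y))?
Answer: -1120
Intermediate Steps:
u(o, Y) = -6/5 - Y/5 (u(o, Y) = (6 + Y)/(-5 + 0) = (6 + Y)/(-5) = (6 + Y)*(-1/5) = -6/5 - Y/5)
B(P) = (1 + P)*(P + 1/(4/5 - P/5)) (B(P) = (P + 1)*(P + 1/((-6/5 - P/5) + 2)) = (1 + P)*(P + 1/(4/5 - P/5)))
(B(-5)*(-9))*7 = (((-5 + (-5)**3 - 9*(-5) - 3*(-5)**2)/(-4 - 5))*(-9))*7 = (((-5 - 125 + 45 - 3*25)/(-9))*(-9))*7 = (-(-5 - 125 + 45 - 75)/9*(-9))*7 = (-1/9*(-160)*(-9))*7 = ((160/9)*(-9))*7 = -160*7 = -1120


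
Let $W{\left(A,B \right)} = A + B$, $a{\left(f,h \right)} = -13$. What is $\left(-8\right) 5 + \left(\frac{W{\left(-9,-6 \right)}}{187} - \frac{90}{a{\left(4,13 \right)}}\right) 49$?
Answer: $\frac{717875}{2431} \approx 295.3$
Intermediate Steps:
$\left(-8\right) 5 + \left(\frac{W{\left(-9,-6 \right)}}{187} - \frac{90}{a{\left(4,13 \right)}}\right) 49 = \left(-8\right) 5 + \left(\frac{-9 - 6}{187} - \frac{90}{-13}\right) 49 = -40 + \left(\left(-15\right) \frac{1}{187} - - \frac{90}{13}\right) 49 = -40 + \left(- \frac{15}{187} + \frac{90}{13}\right) 49 = -40 + \frac{16635}{2431} \cdot 49 = -40 + \frac{815115}{2431} = \frac{717875}{2431}$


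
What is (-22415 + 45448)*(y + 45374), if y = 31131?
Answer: 1762139665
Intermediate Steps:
(-22415 + 45448)*(y + 45374) = (-22415 + 45448)*(31131 + 45374) = 23033*76505 = 1762139665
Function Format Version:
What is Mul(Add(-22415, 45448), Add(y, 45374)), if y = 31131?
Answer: 1762139665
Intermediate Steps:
Mul(Add(-22415, 45448), Add(y, 45374)) = Mul(Add(-22415, 45448), Add(31131, 45374)) = Mul(23033, 76505) = 1762139665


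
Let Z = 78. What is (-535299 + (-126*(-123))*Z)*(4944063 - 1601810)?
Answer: 2251157796885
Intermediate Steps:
(-535299 + (-126*(-123))*Z)*(4944063 - 1601810) = (-535299 - 126*(-123)*78)*(4944063 - 1601810) = (-535299 + 15498*78)*3342253 = (-535299 + 1208844)*3342253 = 673545*3342253 = 2251157796885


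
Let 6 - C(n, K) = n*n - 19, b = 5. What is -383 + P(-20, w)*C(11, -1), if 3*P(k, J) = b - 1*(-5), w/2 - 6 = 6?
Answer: -703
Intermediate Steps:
C(n, K) = 25 - n² (C(n, K) = 6 - (n*n - 19) = 6 - (n² - 19) = 6 - (-19 + n²) = 6 + (19 - n²) = 25 - n²)
w = 24 (w = 12 + 2*6 = 12 + 12 = 24)
P(k, J) = 10/3 (P(k, J) = (5 - 1*(-5))/3 = (5 + 5)/3 = (⅓)*10 = 10/3)
-383 + P(-20, w)*C(11, -1) = -383 + 10*(25 - 1*11²)/3 = -383 + 10*(25 - 1*121)/3 = -383 + 10*(25 - 121)/3 = -383 + (10/3)*(-96) = -383 - 320 = -703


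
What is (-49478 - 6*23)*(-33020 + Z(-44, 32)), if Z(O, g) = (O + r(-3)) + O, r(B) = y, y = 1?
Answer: 1642636912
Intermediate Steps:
r(B) = 1
Z(O, g) = 1 + 2*O (Z(O, g) = (O + 1) + O = (1 + O) + O = 1 + 2*O)
(-49478 - 6*23)*(-33020 + Z(-44, 32)) = (-49478 - 6*23)*(-33020 + (1 + 2*(-44))) = (-49478 - 138)*(-33020 + (1 - 88)) = -49616*(-33020 - 87) = -49616*(-33107) = 1642636912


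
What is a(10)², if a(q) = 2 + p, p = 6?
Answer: 64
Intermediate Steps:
a(q) = 8 (a(q) = 2 + 6 = 8)
a(10)² = 8² = 64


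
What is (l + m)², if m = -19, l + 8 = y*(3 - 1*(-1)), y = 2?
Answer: 361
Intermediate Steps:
l = 0 (l = -8 + 2*(3 - 1*(-1)) = -8 + 2*(3 + 1) = -8 + 2*4 = -8 + 8 = 0)
(l + m)² = (0 - 19)² = (-19)² = 361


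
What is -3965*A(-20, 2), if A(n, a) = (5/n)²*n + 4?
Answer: -43615/4 ≈ -10904.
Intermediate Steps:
A(n, a) = 4 + 25/n (A(n, a) = (25/n²)*n + 4 = 25/n + 4 = 4 + 25/n)
-3965*A(-20, 2) = -3965*(4 + 25/(-20)) = -3965*(4 + 25*(-1/20)) = -3965*(4 - 5/4) = -3965*11/4 = -43615/4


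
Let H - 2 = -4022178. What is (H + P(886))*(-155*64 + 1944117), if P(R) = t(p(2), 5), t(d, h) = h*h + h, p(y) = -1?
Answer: -7779622726762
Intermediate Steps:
H = -4022176 (H = 2 - 4022178 = -4022176)
t(d, h) = h + h² (t(d, h) = h² + h = h + h²)
P(R) = 30 (P(R) = 5*(1 + 5) = 5*6 = 30)
(H + P(886))*(-155*64 + 1944117) = (-4022176 + 30)*(-155*64 + 1944117) = -4022146*(-9920 + 1944117) = -4022146*1934197 = -7779622726762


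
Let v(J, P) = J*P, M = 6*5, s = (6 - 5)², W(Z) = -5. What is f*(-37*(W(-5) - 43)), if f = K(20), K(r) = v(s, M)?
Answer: 53280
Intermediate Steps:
s = 1 (s = 1² = 1)
M = 30
K(r) = 30 (K(r) = 1*30 = 30)
f = 30
f*(-37*(W(-5) - 43)) = 30*(-37*(-5 - 43)) = 30*(-37*(-48)) = 30*1776 = 53280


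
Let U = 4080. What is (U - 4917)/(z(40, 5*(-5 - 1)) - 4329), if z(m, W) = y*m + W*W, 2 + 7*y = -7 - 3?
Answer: 1953/8161 ≈ 0.23931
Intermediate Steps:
y = -12/7 (y = -2/7 + (-7 - 3)/7 = -2/7 + (1/7)*(-10) = -2/7 - 10/7 = -12/7 ≈ -1.7143)
z(m, W) = W**2 - 12*m/7 (z(m, W) = -12*m/7 + W*W = -12*m/7 + W**2 = W**2 - 12*m/7)
(U - 4917)/(z(40, 5*(-5 - 1)) - 4329) = (4080 - 4917)/(((5*(-5 - 1))**2 - 12/7*40) - 4329) = -837/(((5*(-6))**2 - 480/7) - 4329) = -837/(((-30)**2 - 480/7) - 4329) = -837/((900 - 480/7) - 4329) = -837/(5820/7 - 4329) = -837/(-24483/7) = -837*(-7/24483) = 1953/8161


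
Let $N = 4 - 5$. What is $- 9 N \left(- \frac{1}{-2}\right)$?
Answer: $\frac{9}{2} \approx 4.5$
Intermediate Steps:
$N = -1$ ($N = 4 - 5 = -1$)
$- 9 N \left(- \frac{1}{-2}\right) = \left(-9\right) \left(-1\right) \left(- \frac{1}{-2}\right) = 9 \left(- \frac{1 \left(-1\right)}{2}\right) = 9 \left(\left(-1\right) \left(- \frac{1}{2}\right)\right) = 9 \cdot \frac{1}{2} = \frac{9}{2}$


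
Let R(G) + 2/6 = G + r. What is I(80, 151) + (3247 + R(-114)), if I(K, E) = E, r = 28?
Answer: 9935/3 ≈ 3311.7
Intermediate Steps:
R(G) = 83/3 + G (R(G) = -⅓ + (G + 28) = -⅓ + (28 + G) = 83/3 + G)
I(80, 151) + (3247 + R(-114)) = 151 + (3247 + (83/3 - 114)) = 151 + (3247 - 259/3) = 151 + 9482/3 = 9935/3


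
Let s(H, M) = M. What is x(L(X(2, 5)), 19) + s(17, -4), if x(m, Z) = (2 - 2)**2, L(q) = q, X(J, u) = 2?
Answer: -4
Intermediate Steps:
x(m, Z) = 0 (x(m, Z) = 0**2 = 0)
x(L(X(2, 5)), 19) + s(17, -4) = 0 - 4 = -4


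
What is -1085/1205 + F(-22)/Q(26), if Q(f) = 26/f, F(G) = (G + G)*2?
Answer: -21425/241 ≈ -88.900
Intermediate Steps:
F(G) = 4*G (F(G) = (2*G)*2 = 4*G)
-1085/1205 + F(-22)/Q(26) = -1085/1205 + (4*(-22))/((26/26)) = -1085*1/1205 - 88/1 = -217/241 - 88/1 = -217/241 - 88*1 = -217/241 - 88 = -21425/241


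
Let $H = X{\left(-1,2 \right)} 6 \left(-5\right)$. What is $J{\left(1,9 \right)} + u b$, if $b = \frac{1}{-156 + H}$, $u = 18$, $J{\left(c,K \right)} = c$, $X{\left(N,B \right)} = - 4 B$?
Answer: $\frac{17}{14} \approx 1.2143$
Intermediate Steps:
$H = 240$ ($H = \left(-4\right) 2 \cdot 6 \left(-5\right) = \left(-8\right) 6 \left(-5\right) = \left(-48\right) \left(-5\right) = 240$)
$b = \frac{1}{84}$ ($b = \frac{1}{-156 + 240} = \frac{1}{84} \approx 0.011905$)
$J{\left(1,9 \right)} + u b = 1 + 18 \cdot \frac{1}{84} = 1 + \frac{3}{14} = \frac{17}{14}$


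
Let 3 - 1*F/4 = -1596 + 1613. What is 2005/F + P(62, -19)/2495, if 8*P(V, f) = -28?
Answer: -5002671/139720 ≈ -35.805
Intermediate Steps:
F = -56 (F = 12 - 4*(-1596 + 1613) = 12 - 4*17 = 12 - 68 = -56)
P(V, f) = -7/2 (P(V, f) = (⅛)*(-28) = -7/2)
2005/F + P(62, -19)/2495 = 2005/(-56) - 7/2/2495 = 2005*(-1/56) - 7/2*1/2495 = -2005/56 - 7/4990 = -5002671/139720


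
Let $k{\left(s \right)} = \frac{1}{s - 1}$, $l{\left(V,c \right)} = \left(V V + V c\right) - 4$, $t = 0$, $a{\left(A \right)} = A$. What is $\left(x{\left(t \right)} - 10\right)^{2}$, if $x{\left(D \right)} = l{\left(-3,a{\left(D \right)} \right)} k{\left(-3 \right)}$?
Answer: $\frac{2025}{16} \approx 126.56$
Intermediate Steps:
$l{\left(V,c \right)} = -4 + V^{2} + V c$ ($l{\left(V,c \right)} = \left(V^{2} + V c\right) - 4 = -4 + V^{2} + V c$)
$k{\left(s \right)} = \frac{1}{-1 + s}$
$x{\left(D \right)} = - \frac{5}{4} + \frac{3 D}{4}$ ($x{\left(D \right)} = \frac{-4 + \left(-3\right)^{2} - 3 D}{-1 - 3} = \frac{-4 + 9 - 3 D}{-4} = \left(5 - 3 D\right) \left(- \frac{1}{4}\right) = - \frac{5}{4} + \frac{3 D}{4}$)
$\left(x{\left(t \right)} - 10\right)^{2} = \left(\left(- \frac{5}{4} + \frac{3}{4} \cdot 0\right) - 10\right)^{2} = \left(\left(- \frac{5}{4} + 0\right) - 10\right)^{2} = \left(- \frac{5}{4} - 10\right)^{2} = \left(- \frac{45}{4}\right)^{2} = \frac{2025}{16}$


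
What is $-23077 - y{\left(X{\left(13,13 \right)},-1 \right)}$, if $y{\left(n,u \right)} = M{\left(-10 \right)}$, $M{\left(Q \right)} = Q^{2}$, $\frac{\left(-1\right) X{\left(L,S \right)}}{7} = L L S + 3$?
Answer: $-23177$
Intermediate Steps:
$X{\left(L,S \right)} = -21 - 7 S L^{2}$ ($X{\left(L,S \right)} = - 7 \left(L L S + 3\right) = - 7 \left(L^{2} S + 3\right) = - 7 \left(S L^{2} + 3\right) = - 7 \left(3 + S L^{2}\right) = -21 - 7 S L^{2}$)
$y{\left(n,u \right)} = 100$ ($y{\left(n,u \right)} = \left(-10\right)^{2} = 100$)
$-23077 - y{\left(X{\left(13,13 \right)},-1 \right)} = -23077 - 100 = -23177$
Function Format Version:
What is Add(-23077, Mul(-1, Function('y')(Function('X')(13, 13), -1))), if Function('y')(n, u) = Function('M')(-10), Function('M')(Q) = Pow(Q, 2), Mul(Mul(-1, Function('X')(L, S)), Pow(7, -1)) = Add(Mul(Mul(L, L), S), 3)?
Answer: -23177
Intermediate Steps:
Function('X')(L, S) = Add(-21, Mul(-7, S, Pow(L, 2))) (Function('X')(L, S) = Mul(-7, Add(Mul(Mul(L, L), S), 3)) = Mul(-7, Add(Mul(Pow(L, 2), S), 3)) = Mul(-7, Add(Mul(S, Pow(L, 2)), 3)) = Mul(-7, Add(3, Mul(S, Pow(L, 2)))) = Add(-21, Mul(-7, S, Pow(L, 2))))
Function('y')(n, u) = 100 (Function('y')(n, u) = Pow(-10, 2) = 100)
Add(-23077, Mul(-1, Function('y')(Function('X')(13, 13), -1))) = Add(-23077, Mul(-1, 100)) = Add(-23077, -100) = -23177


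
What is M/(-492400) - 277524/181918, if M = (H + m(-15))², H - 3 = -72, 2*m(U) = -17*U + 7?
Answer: -17169013799/11197052900 ≈ -1.5334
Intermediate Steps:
m(U) = 7/2 - 17*U/2 (m(U) = (-17*U + 7)/2 = (7 - 17*U)/2 = 7/2 - 17*U/2)
H = -69 (H = 3 - 72 = -69)
M = 3844 (M = (-69 + (7/2 - 17/2*(-15)))² = (-69 + (7/2 + 255/2))² = (-69 + 131)² = 62² = 3844)
M/(-492400) - 277524/181918 = 3844/(-492400) - 277524/181918 = 3844*(-1/492400) - 277524*1/181918 = -961/123100 - 138762/90959 = -17169013799/11197052900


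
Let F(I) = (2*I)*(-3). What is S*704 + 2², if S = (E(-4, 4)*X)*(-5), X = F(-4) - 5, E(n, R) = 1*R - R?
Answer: 4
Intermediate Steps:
F(I) = -6*I
E(n, R) = 0 (E(n, R) = R - R = 0)
X = 19 (X = -6*(-4) - 5 = 24 - 5 = 19)
S = 0 (S = (0*19)*(-5) = 0*(-5) = 0)
S*704 + 2² = 0*704 + 2² = 0 + 4 = 4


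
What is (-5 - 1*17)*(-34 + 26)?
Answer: 176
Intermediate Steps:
(-5 - 1*17)*(-34 + 26) = (-5 - 17)*(-8) = -22*(-8) = 176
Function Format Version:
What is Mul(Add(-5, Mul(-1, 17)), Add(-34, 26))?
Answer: 176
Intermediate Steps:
Mul(Add(-5, Mul(-1, 17)), Add(-34, 26)) = Mul(Add(-5, -17), -8) = Mul(-22, -8) = 176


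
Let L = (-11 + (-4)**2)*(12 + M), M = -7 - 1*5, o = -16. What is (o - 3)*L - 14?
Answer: -14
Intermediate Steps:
M = -12 (M = -7 - 5 = -12)
L = 0 (L = (-11 + (-4)**2)*(12 - 12) = (-11 + 16)*0 = 5*0 = 0)
(o - 3)*L - 14 = (-16 - 3)*0 - 14 = -19*0 - 14 = 0 - 14 = -14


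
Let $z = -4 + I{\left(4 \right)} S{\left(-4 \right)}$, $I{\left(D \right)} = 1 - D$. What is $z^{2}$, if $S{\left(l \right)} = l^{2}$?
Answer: $2704$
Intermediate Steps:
$z = -52$ ($z = -4 + \left(1 - 4\right) \left(-4\right)^{2} = -4 + \left(1 - 4\right) 16 = -4 - 48 = -52$)
$z^{2} = \left(-52\right)^{2} = 2704$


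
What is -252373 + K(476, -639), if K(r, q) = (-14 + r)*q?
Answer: -547591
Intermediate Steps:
K(r, q) = q*(-14 + r)
-252373 + K(476, -639) = -252373 - 639*(-14 + 476) = -252373 - 639*462 = -252373 - 295218 = -547591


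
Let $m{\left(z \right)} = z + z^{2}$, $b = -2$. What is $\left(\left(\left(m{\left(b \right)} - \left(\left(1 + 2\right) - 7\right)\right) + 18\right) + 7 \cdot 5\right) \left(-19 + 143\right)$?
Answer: $7316$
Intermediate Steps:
$\left(\left(\left(m{\left(b \right)} - \left(\left(1 + 2\right) - 7\right)\right) + 18\right) + 7 \cdot 5\right) \left(-19 + 143\right) = \left(\left(\left(- 2 \left(1 - 2\right) - \left(\left(1 + 2\right) - 7\right)\right) + 18\right) + 7 \cdot 5\right) \left(-19 + 143\right) = \left(\left(\left(\left(-2\right) \left(-1\right) - \left(3 - 7\right)\right) + 18\right) + 35\right) 124 = \left(\left(\left(2 - -4\right) + 18\right) + 35\right) 124 = \left(\left(\left(2 + 4\right) + 18\right) + 35\right) 124 = \left(\left(6 + 18\right) + 35\right) 124 = \left(24 + 35\right) 124 = 59 \cdot 124 = 7316$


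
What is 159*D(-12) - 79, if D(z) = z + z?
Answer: -3895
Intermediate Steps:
D(z) = 2*z
159*D(-12) - 79 = 159*(2*(-12)) - 79 = 159*(-24) - 79 = -3816 - 79 = -3895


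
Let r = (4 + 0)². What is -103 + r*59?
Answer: 841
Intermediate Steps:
r = 16 (r = 4² = 16)
-103 + r*59 = -103 + 16*59 = -103 + 944 = 841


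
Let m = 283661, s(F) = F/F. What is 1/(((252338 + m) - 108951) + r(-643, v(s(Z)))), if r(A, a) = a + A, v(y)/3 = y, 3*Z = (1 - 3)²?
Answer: 1/426408 ≈ 2.3452e-6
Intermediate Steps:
Z = 4/3 (Z = (1 - 3)²/3 = (⅓)*(-2)² = (⅓)*4 = 4/3 ≈ 1.3333)
s(F) = 1
v(y) = 3*y
r(A, a) = A + a
1/(((252338 + m) - 108951) + r(-643, v(s(Z)))) = 1/(((252338 + 283661) - 108951) + (-643 + 3*1)) = 1/((535999 - 108951) + (-643 + 3)) = 1/(427048 - 640) = 1/426408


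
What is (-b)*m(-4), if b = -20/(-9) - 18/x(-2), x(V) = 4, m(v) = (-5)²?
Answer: 1025/18 ≈ 56.944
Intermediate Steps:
m(v) = 25
b = -41/18 (b = -20/(-9) - 18/4 = -20*(-⅑) - 18*¼ = 20/9 - 9/2 = -41/18 ≈ -2.2778)
(-b)*m(-4) = -1*(-41/18)*25 = (41/18)*25 = 1025/18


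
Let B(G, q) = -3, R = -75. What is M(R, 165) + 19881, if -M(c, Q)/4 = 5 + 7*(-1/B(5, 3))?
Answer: 59555/3 ≈ 19852.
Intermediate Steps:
M(c, Q) = -88/3 (M(c, Q) = -4*(5 + 7*(-1/(-3))) = -4*(5 + 7*(-1*(-⅓))) = -4*(5 + 7*(⅓)) = -4*(5 + 7/3) = -4*22/3 = -88/3)
M(R, 165) + 19881 = -88/3 + 19881 = 59555/3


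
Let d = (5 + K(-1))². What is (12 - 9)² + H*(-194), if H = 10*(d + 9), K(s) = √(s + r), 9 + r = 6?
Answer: -58191 - 38800*I ≈ -58191.0 - 38800.0*I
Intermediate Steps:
r = -3 (r = -9 + 6 = -3)
K(s) = √(-3 + s) (K(s) = √(s - 3) = √(-3 + s))
d = (5 + 2*I)² (d = (5 + √(-3 - 1))² = (5 + √(-4))² = (5 + 2*I)² ≈ 21.0 + 20.0*I)
H = 300 + 200*I (H = 10*((21 + 20*I) + 9) = 10*(30 + 20*I) = 300 + 200*I ≈ 300.0 + 200.0*I)
(12 - 9)² + H*(-194) = (12 - 9)² + (300 + 200*I)*(-194) = 3² + (-58200 - 38800*I) = 9 + (-58200 - 38800*I) = -58191 - 38800*I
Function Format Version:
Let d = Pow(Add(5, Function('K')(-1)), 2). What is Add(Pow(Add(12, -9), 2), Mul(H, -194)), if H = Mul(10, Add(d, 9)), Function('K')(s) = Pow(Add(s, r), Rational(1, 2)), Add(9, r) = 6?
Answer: Add(-58191, Mul(-38800, I)) ≈ Add(-58191., Mul(-38800., I))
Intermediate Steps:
r = -3 (r = Add(-9, 6) = -3)
Function('K')(s) = Pow(Add(-3, s), Rational(1, 2)) (Function('K')(s) = Pow(Add(s, -3), Rational(1, 2)) = Pow(Add(-3, s), Rational(1, 2)))
d = Pow(Add(5, Mul(2, I)), 2) (d = Pow(Add(5, Pow(Add(-3, -1), Rational(1, 2))), 2) = Pow(Add(5, Pow(-4, Rational(1, 2))), 2) = Pow(Add(5, Mul(2, I)), 2) ≈ Add(21.000, Mul(20.000, I)))
H = Add(300, Mul(200, I)) (H = Mul(10, Add(Add(21, Mul(20, I)), 9)) = Mul(10, Add(30, Mul(20, I))) = Add(300, Mul(200, I)) ≈ Add(300.00, Mul(200.00, I)))
Add(Pow(Add(12, -9), 2), Mul(H, -194)) = Add(Pow(Add(12, -9), 2), Mul(Add(300, Mul(200, I)), -194)) = Add(Pow(3, 2), Add(-58200, Mul(-38800, I))) = Add(9, Add(-58200, Mul(-38800, I))) = Add(-58191, Mul(-38800, I))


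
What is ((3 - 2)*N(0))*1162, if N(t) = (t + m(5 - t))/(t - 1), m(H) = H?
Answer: -5810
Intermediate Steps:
N(t) = 5/(-1 + t) (N(t) = (t + (5 - t))/(t - 1) = 5/(-1 + t))
((3 - 2)*N(0))*1162 = ((3 - 2)*(5/(-1 + 0)))*1162 = (1*(5/(-1)))*1162 = (1*(5*(-1)))*1162 = (1*(-5))*1162 = -5*1162 = -5810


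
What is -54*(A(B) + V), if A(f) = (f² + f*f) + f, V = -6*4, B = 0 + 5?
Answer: -1674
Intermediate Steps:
B = 5
V = -24
A(f) = f + 2*f² (A(f) = (f² + f²) + f = 2*f² + f = f + 2*f²)
-54*(A(B) + V) = -54*(5*(1 + 2*5) - 24) = -54*(5*(1 + 10) - 24) = -54*(5*11 - 24) = -54*(55 - 24) = -54*31 = -1674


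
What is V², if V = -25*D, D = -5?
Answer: 15625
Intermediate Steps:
V = 125 (V = -25*(-5) = 125)
V² = 125² = 15625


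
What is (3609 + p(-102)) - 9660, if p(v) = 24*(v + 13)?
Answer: -8187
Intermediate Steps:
p(v) = 312 + 24*v (p(v) = 24*(13 + v) = 312 + 24*v)
(3609 + p(-102)) - 9660 = (3609 + (312 + 24*(-102))) - 9660 = (3609 + (312 - 2448)) - 9660 = (3609 - 2136) - 9660 = 1473 - 9660 = -8187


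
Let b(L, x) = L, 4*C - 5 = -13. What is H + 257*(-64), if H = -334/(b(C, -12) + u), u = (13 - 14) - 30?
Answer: -542450/33 ≈ -16438.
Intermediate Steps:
C = -2 (C = 5/4 + (¼)*(-13) = 5/4 - 13/4 = -2)
u = -31 (u = -1 - 30 = -31)
H = 334/33 (H = -334/(-2 - 31) = -334/(-33) = -334*(-1/33) = 334/33 ≈ 10.121)
H + 257*(-64) = 334/33 + 257*(-64) = 334/33 - 16448 = -542450/33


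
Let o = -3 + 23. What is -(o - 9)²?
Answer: -121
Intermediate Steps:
o = 20
-(o - 9)² = -(20 - 9)² = -1*11² = -1*121 = -121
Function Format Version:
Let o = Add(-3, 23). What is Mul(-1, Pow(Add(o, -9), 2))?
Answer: -121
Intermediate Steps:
o = 20
Mul(-1, Pow(Add(o, -9), 2)) = Mul(-1, Pow(Add(20, -9), 2)) = Mul(-1, Pow(11, 2)) = Mul(-1, 121) = -121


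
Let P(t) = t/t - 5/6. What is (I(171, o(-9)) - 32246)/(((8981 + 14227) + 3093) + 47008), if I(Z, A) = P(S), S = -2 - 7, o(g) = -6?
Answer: -193475/439854 ≈ -0.43986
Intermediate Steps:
S = -9
P(t) = 1/6 (P(t) = 1 - 5*1/6 = 1 - 5/6 = 1/6)
I(Z, A) = 1/6
(I(171, o(-9)) - 32246)/(((8981 + 14227) + 3093) + 47008) = (1/6 - 32246)/(((8981 + 14227) + 3093) + 47008) = -193475/(6*((23208 + 3093) + 47008)) = -193475/(6*(26301 + 47008)) = -193475/6/73309 = -193475/6*1/73309 = -193475/439854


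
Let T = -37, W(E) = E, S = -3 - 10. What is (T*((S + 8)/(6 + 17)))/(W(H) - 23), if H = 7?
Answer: -185/368 ≈ -0.50272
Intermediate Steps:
S = -13
(T*((S + 8)/(6 + 17)))/(W(H) - 23) = (-37*(-13 + 8)/(6 + 17))/(7 - 23) = -(-185)/23/(-16) = -(-185)/23*(-1/16) = -37*(-5/23)*(-1/16) = (185/23)*(-1/16) = -185/368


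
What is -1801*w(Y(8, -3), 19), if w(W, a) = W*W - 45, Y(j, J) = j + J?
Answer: 36020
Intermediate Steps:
Y(j, J) = J + j
w(W, a) = -45 + W² (w(W, a) = W² - 45 = -45 + W²)
-1801*w(Y(8, -3), 19) = -1801*(-45 + (-3 + 8)²) = -1801*(-45 + 5²) = -1801*(-45 + 25) = -1801*(-20) = 36020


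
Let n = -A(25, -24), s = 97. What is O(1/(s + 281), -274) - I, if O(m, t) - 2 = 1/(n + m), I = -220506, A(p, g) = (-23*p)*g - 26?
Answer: 1148090557690/5206571 ≈ 2.2051e+5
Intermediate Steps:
A(p, g) = -26 - 23*g*p (A(p, g) = -23*g*p - 26 = -26 - 23*g*p)
n = -13774 (n = -(-26 - 23*(-24)*25) = -(-26 + 13800) = -1*13774 = -13774)
O(m, t) = 2 + 1/(-13774 + m)
O(1/(s + 281), -274) - I = (-27547 + 2/(97 + 281))/(-13774 + 1/(97 + 281)) - 1*(-220506) = (-27547 + 2/378)/(-13774 + 1/378) + 220506 = (-27547 + 2*(1/378))/(-13774 + 1/378) + 220506 = (-27547 + 1/189)/(-5206571/378) + 220506 = -378/5206571*(-5206382/189) + 220506 = 10412764/5206571 + 220506 = 1148090557690/5206571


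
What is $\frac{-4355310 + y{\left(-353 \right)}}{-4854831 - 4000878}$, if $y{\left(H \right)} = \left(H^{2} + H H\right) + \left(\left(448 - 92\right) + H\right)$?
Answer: $\frac{4106089}{8855709} \approx 0.46367$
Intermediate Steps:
$y{\left(H \right)} = 356 + H + 2 H^{2}$ ($y{\left(H \right)} = \left(H^{2} + H^{2}\right) + \left(356 + H\right) = 2 H^{2} + \left(356 + H\right) = 356 + H + 2 H^{2}$)
$\frac{-4355310 + y{\left(-353 \right)}}{-4854831 - 4000878} = \frac{-4355310 + \left(356 - 353 + 2 \left(-353\right)^{2}\right)}{-4854831 - 4000878} = \frac{-4355310 + \left(356 - 353 + 2 \cdot 124609\right)}{-8855709} = \left(-4355310 + \left(356 - 353 + 249218\right)\right) \left(- \frac{1}{8855709}\right) = \left(-4355310 + 249221\right) \left(- \frac{1}{8855709}\right) = \left(-4106089\right) \left(- \frac{1}{8855709}\right) = \frac{4106089}{8855709}$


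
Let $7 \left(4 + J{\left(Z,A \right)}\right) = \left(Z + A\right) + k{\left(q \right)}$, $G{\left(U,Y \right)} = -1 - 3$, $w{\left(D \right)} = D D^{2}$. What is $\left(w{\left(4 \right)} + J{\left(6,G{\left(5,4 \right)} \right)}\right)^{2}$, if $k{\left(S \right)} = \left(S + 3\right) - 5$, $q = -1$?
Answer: $\frac{175561}{49} \approx 3582.9$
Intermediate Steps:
$w{\left(D \right)} = D^{3}$
$k{\left(S \right)} = -2 + S$ ($k{\left(S \right)} = \left(3 + S\right) - 5 = -2 + S$)
$G{\left(U,Y \right)} = -4$
$J{\left(Z,A \right)} = - \frac{31}{7} + \frac{A}{7} + \frac{Z}{7}$ ($J{\left(Z,A \right)} = -4 + \frac{\left(Z + A\right) - 3}{7} = -4 + \frac{\left(A + Z\right) - 3}{7} = -4 + \frac{-3 + A + Z}{7} = -4 + \left(- \frac{3}{7} + \frac{A}{7} + \frac{Z}{7}\right) = - \frac{31}{7} + \frac{A}{7} + \frac{Z}{7}$)
$\left(w{\left(4 \right)} + J{\left(6,G{\left(5,4 \right)} \right)}\right)^{2} = \left(4^{3} + \left(- \frac{31}{7} + \frac{1}{7} \left(-4\right) + \frac{1}{7} \cdot 6\right)\right)^{2} = \left(64 - \frac{29}{7}\right)^{2} = \left(\frac{419}{7}\right)^{2} = \frac{175561}{49}$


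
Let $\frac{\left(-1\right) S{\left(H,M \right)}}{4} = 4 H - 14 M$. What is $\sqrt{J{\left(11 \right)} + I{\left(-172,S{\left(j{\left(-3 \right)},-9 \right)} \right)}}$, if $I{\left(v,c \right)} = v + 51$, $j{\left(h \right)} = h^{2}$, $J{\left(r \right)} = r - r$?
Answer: $11 i \approx 11.0 i$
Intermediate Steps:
$J{\left(r \right)} = 0$
$S{\left(H,M \right)} = - 16 H + 56 M$ ($S{\left(H,M \right)} = - 4 \left(4 H - 14 M\right) = - 4 \left(- 14 M + 4 H\right) = - 16 H + 56 M$)
$I{\left(v,c \right)} = 51 + v$
$\sqrt{J{\left(11 \right)} + I{\left(-172,S{\left(j{\left(-3 \right)},-9 \right)} \right)}} = \sqrt{0 + \left(51 - 172\right)} = \sqrt{0 - 121} = \sqrt{-121} = 11 i$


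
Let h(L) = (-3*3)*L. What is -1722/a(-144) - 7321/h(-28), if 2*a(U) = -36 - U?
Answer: -5119/84 ≈ -60.940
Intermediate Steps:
a(U) = -18 - U/2 (a(U) = (-36 - U)/2 = -18 - U/2)
h(L) = -9*L
-1722/a(-144) - 7321/h(-28) = -1722/(-18 - 1/2*(-144)) - 7321/((-9*(-28))) = -1722/(-18 + 72) - 7321/252 = -1722/54 - 7321*1/252 = -1722*1/54 - 7321/252 = -287/9 - 7321/252 = -5119/84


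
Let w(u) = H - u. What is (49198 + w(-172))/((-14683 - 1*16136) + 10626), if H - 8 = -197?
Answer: -49181/20193 ≈ -2.4355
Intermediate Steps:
H = -189 (H = 8 - 197 = -189)
w(u) = -189 - u
(49198 + w(-172))/((-14683 - 1*16136) + 10626) = (49198 + (-189 - 1*(-172)))/((-14683 - 1*16136) + 10626) = (49198 + (-189 + 172))/((-14683 - 16136) + 10626) = (49198 - 17)/(-30819 + 10626) = 49181/(-20193) = 49181*(-1/20193) = -49181/20193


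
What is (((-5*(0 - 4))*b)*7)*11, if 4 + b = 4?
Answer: 0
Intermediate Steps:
b = 0 (b = -4 + 4 = 0)
(((-5*(0 - 4))*b)*7)*11 = ((-5*(0 - 4)*0)*7)*11 = ((-5*(-4)*0)*7)*11 = ((20*0)*7)*11 = (0*7)*11 = 0*11 = 0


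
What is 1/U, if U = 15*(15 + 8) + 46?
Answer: 1/391 ≈ 0.0025575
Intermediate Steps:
U = 391 (U = 15*23 + 46 = 345 + 46 = 391)
1/U = 1/391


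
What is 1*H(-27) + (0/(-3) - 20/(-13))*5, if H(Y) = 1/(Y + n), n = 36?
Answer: 913/117 ≈ 7.8034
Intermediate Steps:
H(Y) = 1/(36 + Y) (H(Y) = 1/(Y + 36) = 1/(36 + Y))
1*H(-27) + (0/(-3) - 20/(-13))*5 = 1/(36 - 27) + (0/(-3) - 20/(-13))*5 = 1/9 + (0*(-⅓) - 20*(-1/13))*5 = 1*(⅑) + (0 + 20/13)*5 = ⅑ + (20/13)*5 = ⅑ + 100/13 = 913/117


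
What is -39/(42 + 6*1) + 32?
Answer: 499/16 ≈ 31.188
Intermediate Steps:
-39/(42 + 6*1) + 32 = -39/(42 + 6) + 32 = -39/48 + 32 = (1/48)*(-39) + 32 = -13/16 + 32 = 499/16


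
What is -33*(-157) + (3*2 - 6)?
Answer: 5181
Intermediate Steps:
-33*(-157) + (3*2 - 6) = 5181 + (6 - 6) = 5181 + 0 = 5181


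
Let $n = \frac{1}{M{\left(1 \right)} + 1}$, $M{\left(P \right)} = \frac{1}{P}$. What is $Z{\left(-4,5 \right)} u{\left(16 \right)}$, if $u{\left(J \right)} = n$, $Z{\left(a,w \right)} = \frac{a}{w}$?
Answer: $- \frac{2}{5} \approx -0.4$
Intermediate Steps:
$n = \frac{1}{2}$ ($n = \frac{1}{1^{-1} + 1} = \frac{1}{1 + 1} = \frac{1}{2} \approx 0.5$)
$u{\left(J \right)} = \frac{1}{2}$
$Z{\left(-4,5 \right)} u{\left(16 \right)} = - \frac{4}{5} \cdot \frac{1}{2} = \left(-4\right) \frac{1}{5} \cdot \frac{1}{2} = \left(- \frac{4}{5}\right) \frac{1}{2} = - \frac{2}{5}$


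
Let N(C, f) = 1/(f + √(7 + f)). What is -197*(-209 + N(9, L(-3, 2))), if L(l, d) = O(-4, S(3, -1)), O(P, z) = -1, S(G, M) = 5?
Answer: 205668/5 - 197*√6/5 ≈ 41037.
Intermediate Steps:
L(l, d) = -1
-197*(-209 + N(9, L(-3, 2))) = -197*(-209 + 1/(-1 + √(7 - 1))) = -197*(-209 + 1/(-1 + √6)) = 41173 - 197/(-1 + √6)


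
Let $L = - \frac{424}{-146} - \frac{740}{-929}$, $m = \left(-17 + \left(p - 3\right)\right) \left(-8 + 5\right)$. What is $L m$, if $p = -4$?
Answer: $\frac{18069696}{67817} \approx 266.45$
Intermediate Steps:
$m = 72$ ($m = \left(-17 - 7\right) \left(-8 + 5\right) = \left(-17 - 7\right) \left(-3\right) = \left(-24\right) \left(-3\right) = 72$)
$L = \frac{250968}{67817}$ ($L = \left(-424\right) \left(- \frac{1}{146}\right) - - \frac{740}{929} = \frac{212}{73} + \frac{740}{929} = \frac{250968}{67817} \approx 3.7007$)
$L m = \frac{250968}{67817} \cdot 72 = \frac{18069696}{67817}$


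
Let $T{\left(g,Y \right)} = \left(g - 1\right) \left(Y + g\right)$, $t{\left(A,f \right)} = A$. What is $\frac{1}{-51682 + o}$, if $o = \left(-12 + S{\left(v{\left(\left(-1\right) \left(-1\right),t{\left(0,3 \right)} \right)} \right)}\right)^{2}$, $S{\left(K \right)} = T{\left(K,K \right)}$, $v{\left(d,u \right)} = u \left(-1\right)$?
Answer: $- \frac{1}{51538} \approx -1.9403 \cdot 10^{-5}$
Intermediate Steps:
$v{\left(d,u \right)} = - u$
$T{\left(g,Y \right)} = \left(-1 + g\right) \left(Y + g\right)$
$S{\left(K \right)} = - 2 K + 2 K^{2}$ ($S{\left(K \right)} = K^{2} - K - K + K K = K^{2} - K - K + K^{2} = - 2 K + 2 K^{2}$)
$o = 144$ ($o = \left(-12 + 2 \left(\left(-1\right) 0\right) \left(-1 - 0\right)\right)^{2} = \left(-12 + 2 \cdot 0 \left(-1 + 0\right)\right)^{2} = \left(-12 + 2 \cdot 0 \left(-1\right)\right)^{2} = \left(-12 + 0\right)^{2} = \left(-12\right)^{2} = 144$)
$\frac{1}{-51682 + o} = \frac{1}{-51682 + 144} = \frac{1}{-51538} = - \frac{1}{51538}$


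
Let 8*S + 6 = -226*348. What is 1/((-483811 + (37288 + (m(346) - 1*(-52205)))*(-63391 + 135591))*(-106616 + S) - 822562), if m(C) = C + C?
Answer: -4/3032706136867747 ≈ -1.3190e-15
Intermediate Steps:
m(C) = 2*C
S = -39327/4 (S = -¾ + (-226*348)/8 = -¾ + (⅛)*(-78648) = -¾ - 9831 = -39327/4 ≈ -9831.8)
1/((-483811 + (37288 + (m(346) - 1*(-52205)))*(-63391 + 135591))*(-106616 + S) - 822562) = 1/((-483811 + (37288 + (2*346 - 1*(-52205)))*(-63391 + 135591))*(-106616 - 39327/4) - 822562) = 1/((-483811 + (37288 + (692 + 52205))*72200)*(-465791/4) - 822562) = 1/((-483811 + (37288 + 52897)*72200)*(-465791/4) - 822562) = 1/((-483811 + 90185*72200)*(-465791/4) - 822562) = 1/((-483811 + 6511357000)*(-465791/4) - 822562) = 1/(6510873189*(-465791/4) - 822562) = 1/(-3032706133577499/4 - 822562) = 1/(-3032706136867747/4) = -4/3032706136867747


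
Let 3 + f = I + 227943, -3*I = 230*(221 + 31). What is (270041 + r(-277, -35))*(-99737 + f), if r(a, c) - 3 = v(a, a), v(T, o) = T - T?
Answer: 29403200852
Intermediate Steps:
v(T, o) = 0
r(a, c) = 3 (r(a, c) = 3 + 0 = 3)
I = -19320 (I = -230*(221 + 31)/3 = -230*252/3 = -⅓*57960 = -19320)
f = 208620 (f = -3 + (-19320 + 227943) = -3 + 208623 = 208620)
(270041 + r(-277, -35))*(-99737 + f) = (270041 + 3)*(-99737 + 208620) = 270044*108883 = 29403200852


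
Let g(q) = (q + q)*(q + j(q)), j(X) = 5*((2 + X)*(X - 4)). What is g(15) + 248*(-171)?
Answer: -13908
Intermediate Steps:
j(X) = 5*(-4 + X)*(2 + X) (j(X) = 5*((2 + X)*(-4 + X)) = 5*((-4 + X)*(2 + X)) = 5*(-4 + X)*(2 + X))
g(q) = 2*q*(-40 - 9*q + 5*q²) (g(q) = (q + q)*(q + (-40 - 10*q + 5*q²)) = (2*q)*(-40 - 9*q + 5*q²) = 2*q*(-40 - 9*q + 5*q²))
g(15) + 248*(-171) = 2*15*(-40 - 9*15 + 5*15²) + 248*(-171) = 2*15*(-40 - 135 + 5*225) - 42408 = 2*15*(-40 - 135 + 1125) - 42408 = 2*15*950 - 42408 = 28500 - 42408 = -13908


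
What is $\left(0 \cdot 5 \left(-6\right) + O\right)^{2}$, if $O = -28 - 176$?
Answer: $41616$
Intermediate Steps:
$O = -204$ ($O = -28 - 176 = -204$)
$\left(0 \cdot 5 \left(-6\right) + O\right)^{2} = \left(0 \cdot 5 \left(-6\right) - 204\right)^{2} = \left(0 \left(-6\right) - 204\right)^{2} = \left(0 - 204\right)^{2} = \left(-204\right)^{2} = 41616$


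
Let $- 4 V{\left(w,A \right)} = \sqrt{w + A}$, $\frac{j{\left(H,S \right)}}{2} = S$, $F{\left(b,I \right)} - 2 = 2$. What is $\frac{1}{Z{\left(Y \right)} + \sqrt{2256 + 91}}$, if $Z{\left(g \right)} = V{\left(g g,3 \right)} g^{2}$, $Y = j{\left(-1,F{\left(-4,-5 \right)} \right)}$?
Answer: $\frac{1}{\sqrt{2347} - 16 \sqrt{67}} \approx -0.012118$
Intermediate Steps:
$F{\left(b,I \right)} = 4$ ($F{\left(b,I \right)} = 2 + 2 = 4$)
$j{\left(H,S \right)} = 2 S$
$Y = 8$ ($Y = 2 \cdot 4 = 8$)
$V{\left(w,A \right)} = - \frac{\sqrt{A + w}}{4}$ ($V{\left(w,A \right)} = - \frac{\sqrt{w + A}}{4} = - \frac{\sqrt{A + w}}{4}$)
$Z{\left(g \right)} = - \frac{g^{2} \sqrt{3 + g^{2}}}{4}$ ($Z{\left(g \right)} = - \frac{\sqrt{3 + g g}}{4} g^{2} = - \frac{\sqrt{3 + g^{2}}}{4} g^{2} = - \frac{g^{2} \sqrt{3 + g^{2}}}{4}$)
$\frac{1}{Z{\left(Y \right)} + \sqrt{2256 + 91}} = \frac{1}{- \frac{8^{2} \sqrt{3 + 8^{2}}}{4} + \sqrt{2256 + 91}} = \frac{1}{\left(- \frac{1}{4}\right) 64 \sqrt{3 + 64} + \sqrt{2347}} = \frac{1}{\left(- \frac{1}{4}\right) 64 \sqrt{67} + \sqrt{2347}} = \frac{1}{- 16 \sqrt{67} + \sqrt{2347}} = \frac{1}{\sqrt{2347} - 16 \sqrt{67}}$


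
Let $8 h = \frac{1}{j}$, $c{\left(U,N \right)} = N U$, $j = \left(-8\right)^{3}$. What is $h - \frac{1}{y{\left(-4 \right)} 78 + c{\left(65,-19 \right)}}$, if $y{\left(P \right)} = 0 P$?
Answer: $\frac{2861}{5058560} \approx 0.00056558$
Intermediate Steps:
$j = -512$
$y{\left(P \right)} = 0$
$h = - \frac{1}{4096}$ ($h = \frac{1}{8 \left(-512\right)} = \frac{1}{8} \left(- \frac{1}{512}\right) = - \frac{1}{4096} \approx -0.00024414$)
$h - \frac{1}{y{\left(-4 \right)} 78 + c{\left(65,-19 \right)}} = - \frac{1}{4096} - \frac{1}{0 \cdot 78 - 1235} = - \frac{1}{4096} - \frac{1}{0 - 1235} = - \frac{1}{4096} - \frac{1}{-1235} = - \frac{1}{4096} - - \frac{1}{1235} = - \frac{1}{4096} + \frac{1}{1235} = \frac{2861}{5058560}$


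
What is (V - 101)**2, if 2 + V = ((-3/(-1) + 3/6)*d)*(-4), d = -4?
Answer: 2209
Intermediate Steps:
V = 54 (V = -2 + ((-3/(-1) + 3/6)*(-4))*(-4) = -2 + ((-3*(-1) + 3*(1/6))*(-4))*(-4) = -2 + ((3 + 1/2)*(-4))*(-4) = -2 + ((7/2)*(-4))*(-4) = -2 - 14*(-4) = -2 + 56 = 54)
(V - 101)**2 = (54 - 101)**2 = (-47)**2 = 2209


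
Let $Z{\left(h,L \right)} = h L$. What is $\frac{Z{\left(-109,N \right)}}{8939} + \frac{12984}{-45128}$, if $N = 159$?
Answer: $- \frac{112272168}{50424899} \approx -2.2265$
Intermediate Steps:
$Z{\left(h,L \right)} = L h$
$\frac{Z{\left(-109,N \right)}}{8939} + \frac{12984}{-45128} = \frac{159 \left(-109\right)}{8939} + \frac{12984}{-45128} = \left(-17331\right) \frac{1}{8939} + 12984 \left(- \frac{1}{45128}\right) = - \frac{17331}{8939} - \frac{1623}{5641} = - \frac{112272168}{50424899}$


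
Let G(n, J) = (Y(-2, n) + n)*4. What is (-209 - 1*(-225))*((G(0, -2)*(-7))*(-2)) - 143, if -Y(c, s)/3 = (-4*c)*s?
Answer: -143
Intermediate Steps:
Y(c, s) = 12*c*s (Y(c, s) = -3*(-4*c)*s = -(-12)*c*s = 12*c*s)
G(n, J) = -92*n (G(n, J) = (12*(-2)*n + n)*4 = (-24*n + n)*4 = -23*n*4 = -92*n)
(-209 - 1*(-225))*((G(0, -2)*(-7))*(-2)) - 143 = (-209 - 1*(-225))*((-92*0*(-7))*(-2)) - 143 = (-209 + 225)*((0*(-7))*(-2)) - 143 = 16*(0*(-2)) - 143 = 16*0 - 143 = 0 - 143 = -143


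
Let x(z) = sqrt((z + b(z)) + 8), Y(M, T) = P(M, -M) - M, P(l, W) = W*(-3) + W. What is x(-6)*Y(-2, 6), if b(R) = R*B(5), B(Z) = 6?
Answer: -2*I*sqrt(34) ≈ -11.662*I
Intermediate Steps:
P(l, W) = -2*W (P(l, W) = -3*W + W = -2*W)
Y(M, T) = M (Y(M, T) = -(-2)*M - M = 2*M - M = M)
b(R) = 6*R (b(R) = R*6 = 6*R)
x(z) = sqrt(8 + 7*z) (x(z) = sqrt((z + 6*z) + 8) = sqrt(7*z + 8) = sqrt(8 + 7*z))
x(-6)*Y(-2, 6) = sqrt(8 + 7*(-6))*(-2) = sqrt(8 - 42)*(-2) = sqrt(-34)*(-2) = (I*sqrt(34))*(-2) = -2*I*sqrt(34)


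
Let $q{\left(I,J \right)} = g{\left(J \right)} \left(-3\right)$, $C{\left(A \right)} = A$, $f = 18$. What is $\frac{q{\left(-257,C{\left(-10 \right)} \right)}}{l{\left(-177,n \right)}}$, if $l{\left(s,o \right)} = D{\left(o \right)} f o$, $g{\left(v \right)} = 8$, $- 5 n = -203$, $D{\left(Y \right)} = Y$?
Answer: $- \frac{100}{123627} \approx -0.00080888$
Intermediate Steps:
$n = \frac{203}{5}$ ($n = \left(- \frac{1}{5}\right) \left(-203\right) = \frac{203}{5} \approx 40.6$)
$l{\left(s,o \right)} = 18 o^{2}$ ($l{\left(s,o \right)} = o 18 o = 18 o o = 18 o^{2}$)
$q{\left(I,J \right)} = -24$ ($q{\left(I,J \right)} = 8 \left(-3\right) = -24$)
$\frac{q{\left(-257,C{\left(-10 \right)} \right)}}{l{\left(-177,n \right)}} = - \frac{24}{18 \left(\frac{203}{5}\right)^{2}} = - \frac{24}{18 \cdot \frac{41209}{25}} = - \frac{24}{\frac{741762}{25}} = \left(-24\right) \frac{25}{741762} = - \frac{100}{123627}$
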